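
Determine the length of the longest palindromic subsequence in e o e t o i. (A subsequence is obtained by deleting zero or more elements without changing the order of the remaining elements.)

Using dp[i][j] = 2 + dp[i+1][j−1] if the ends match, else max(dp[i+1][j], dp[i][j−1]):
dp[1][6] = 3. A witness is oto at positions 2,4,5.

3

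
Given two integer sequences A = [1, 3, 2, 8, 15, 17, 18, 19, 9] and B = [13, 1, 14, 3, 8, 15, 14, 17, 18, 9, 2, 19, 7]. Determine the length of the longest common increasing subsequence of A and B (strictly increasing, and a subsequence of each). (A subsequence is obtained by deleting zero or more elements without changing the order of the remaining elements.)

7

A longest common strictly increasing subsequence is 1, 3, 8, 15, 17, 18, 19 (length 7); it appears in order in both A and B, and no longer such subsequence exists.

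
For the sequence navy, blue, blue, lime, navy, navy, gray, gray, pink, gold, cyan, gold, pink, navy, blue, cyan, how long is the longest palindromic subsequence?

One longest palindromic subsequence is blue navy pink gold cyan gold pink navy blue (positions 3,5,9,10,11,12,13,14,15); it reads the same forward and backward, and the interval DP gives dp[1][16] = 9.

9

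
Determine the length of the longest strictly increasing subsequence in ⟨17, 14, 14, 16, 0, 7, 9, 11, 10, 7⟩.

One longest increasing subsequence is 0, 7, 9, 11 (positions 5,6,7,8), of length 4; no longer one exists.

4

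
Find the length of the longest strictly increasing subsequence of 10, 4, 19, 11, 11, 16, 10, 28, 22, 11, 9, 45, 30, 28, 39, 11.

Scanning left to right, the best length ending at each element is: 10→1, 4→1, 19→2, 11→2, 11→2, 16→3, 10→2, 28→4, 22→4, 11→3, 9→2, 45→5, 30→5, 28→5, 39→6, 11→3.
So the longest increasing subsequence has length 6, e.g. 10, 11, 16, 28, 30, 39.

6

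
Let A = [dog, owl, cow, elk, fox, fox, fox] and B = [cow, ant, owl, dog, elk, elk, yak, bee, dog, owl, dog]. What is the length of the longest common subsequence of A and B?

2

Backtracking the LCS table gives one alignment: dog (A1,B9) → owl (A2,B10).
So the longest common subsequence has length 2.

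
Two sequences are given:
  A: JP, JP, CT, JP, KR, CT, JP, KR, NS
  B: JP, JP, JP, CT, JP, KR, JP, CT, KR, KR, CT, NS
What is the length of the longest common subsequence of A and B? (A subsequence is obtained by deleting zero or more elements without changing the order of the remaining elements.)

8

Backtracking the LCS table gives one alignment: JP (A1,B2) → JP (A2,B3) → CT (A3,B4) → JP (A4,B5) → KR (A5,B6) → CT (A6,B8) → KR (A8,B10) → NS (A9,B12).
So the longest common subsequence has length 8.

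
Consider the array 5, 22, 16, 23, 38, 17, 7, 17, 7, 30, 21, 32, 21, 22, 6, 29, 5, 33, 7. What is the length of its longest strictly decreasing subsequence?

Let dp[i] be the longest decreasing subsequence ending at position i. Then dp = [1, 1, 2, 1, 1, 2, 3, 2, 3, 2, 3, 2, 3, 3, 4, 3, 5, 2, 4].
The maximum is 5; one witness is 22, 16, 7, 6, 5 at positions 2,3,7,15,17.

5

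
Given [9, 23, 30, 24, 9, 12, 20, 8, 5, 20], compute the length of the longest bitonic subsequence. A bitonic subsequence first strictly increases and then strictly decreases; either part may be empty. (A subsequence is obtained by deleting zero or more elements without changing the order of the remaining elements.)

One longest bitonic subsequence is 9, 23, 30, 24, 20, 8, 5 (positions 1,2,3,4,7,8,9): it rises to 30 then falls. Length 7 is optimal.

7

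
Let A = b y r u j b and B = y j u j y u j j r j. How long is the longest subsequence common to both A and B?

3

A longest common subsequence is yrj (length 3); the LCS DP confirms no longer common subsequence exists.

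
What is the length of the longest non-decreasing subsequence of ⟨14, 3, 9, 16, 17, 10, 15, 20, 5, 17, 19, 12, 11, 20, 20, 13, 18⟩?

8

Scanning left to right, the best length ending at each element is: 14→1, 3→1, 9→2, 16→3, 17→4, 10→3, 15→4, 20→5, 5→2, 17→5, 19→6, 12→4, 11→4, 20→7, 20→8, 13→5, 18→6.
So the longest non-decreasing subsequence has length 8, e.g. 3, 9, 16, 17, 17, 19, 20, 20.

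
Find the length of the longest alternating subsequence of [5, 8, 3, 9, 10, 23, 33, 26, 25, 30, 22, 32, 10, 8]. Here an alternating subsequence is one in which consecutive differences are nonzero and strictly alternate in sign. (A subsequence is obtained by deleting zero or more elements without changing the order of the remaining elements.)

Track the best alternating length ending on an up-step vs a down-step at each position: up/down = 1/1, 2/1, 1/3, 4/1, 4/1, 4/1, 4/1, 4/5, 4/5, 6/5, 4/7, 8/5, 4/9, 4/9.
The maximum over both is 9; one such subsequence is 5, 8, 3, 33, 26, 30, 22, 32, 10.

9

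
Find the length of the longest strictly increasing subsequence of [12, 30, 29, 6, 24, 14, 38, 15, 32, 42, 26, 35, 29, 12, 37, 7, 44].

7

Let dp[i] be the longest increasing subsequence ending at position i. Then dp = [1, 2, 2, 1, 2, 2, 3, 3, 4, 5, 4, 5, 5, 2, 6, 2, 7].
The maximum is 7; one witness is 12, 14, 15, 32, 35, 37, 44 at positions 1,6,8,9,12,15,17.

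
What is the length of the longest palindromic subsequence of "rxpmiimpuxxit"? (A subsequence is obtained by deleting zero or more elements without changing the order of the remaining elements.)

8

Using dp[i][j] = 2 + dp[i+1][j−1] if the ends match, else max(dp[i+1][j], dp[i][j−1]):
dp[1][13] = 8. A witness is xpmiimpx at positions 2,3,4,5,6,7,8,11.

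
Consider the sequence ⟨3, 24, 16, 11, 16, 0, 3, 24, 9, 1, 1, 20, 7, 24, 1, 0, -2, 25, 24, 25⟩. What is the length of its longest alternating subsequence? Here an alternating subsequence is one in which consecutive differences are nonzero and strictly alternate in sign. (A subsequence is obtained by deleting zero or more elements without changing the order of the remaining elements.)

A longest alternating subsequence is 3, 24, 11, 16, 0, 24, 9, 20, 7, 24, 1, 25, 24, 25 (positions 1,2,4,5,6,8,9,12,13,14,15,18,19,20); its 13 consecutive differences strictly alternate in sign, and length 14 is optimal.

14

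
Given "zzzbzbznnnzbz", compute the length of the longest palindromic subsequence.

9

One longest palindromic subsequence is zbznnnzbz (positions 1,4,5,8,9,10,11,12,13); it reads the same forward and backward, and the interval DP gives dp[1][13] = 9.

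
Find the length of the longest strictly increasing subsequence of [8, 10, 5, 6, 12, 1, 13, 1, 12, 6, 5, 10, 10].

Scanning left to right, the best length ending at each element is: 8→1, 10→2, 5→1, 6→2, 12→3, 1→1, 13→4, 1→1, 12→3, 6→2, 5→2, 10→3, 10→3.
So the longest increasing subsequence has length 4, e.g. 8, 10, 12, 13.

4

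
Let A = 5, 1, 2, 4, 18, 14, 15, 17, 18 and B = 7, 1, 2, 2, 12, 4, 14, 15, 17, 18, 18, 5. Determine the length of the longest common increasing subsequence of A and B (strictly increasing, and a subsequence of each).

A longest common strictly increasing subsequence is 1, 2, 4, 14, 15, 17, 18 (length 7); it appears in order in both A and B, and no longer such subsequence exists.

7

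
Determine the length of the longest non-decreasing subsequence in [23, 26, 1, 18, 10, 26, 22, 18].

3

Scanning left to right, the best length ending at each element is: 23→1, 26→2, 1→1, 18→2, 10→2, 26→3, 22→3, 18→3.
So the longest non-decreasing subsequence has length 3, e.g. 23, 26, 26.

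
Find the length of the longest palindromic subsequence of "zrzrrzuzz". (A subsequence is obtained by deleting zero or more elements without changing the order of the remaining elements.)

6

One longest palindromic subsequence is zzrrzz (positions 1,3,4,5,8,9); it reads the same forward and backward, and the interval DP gives dp[1][9] = 6.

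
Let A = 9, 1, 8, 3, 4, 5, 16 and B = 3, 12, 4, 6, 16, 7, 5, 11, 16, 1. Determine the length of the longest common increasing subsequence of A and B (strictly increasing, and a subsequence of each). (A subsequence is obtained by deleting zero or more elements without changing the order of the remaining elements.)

For each value that appears in both, track the longest common increasing run ending there.
The best achievable length is 4; one witness is 3, 4, 5, 16 (A-positions 4,5,6,7, B-positions 1,3,7,9).

4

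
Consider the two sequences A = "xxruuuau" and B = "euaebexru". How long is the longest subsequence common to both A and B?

A longest common subsequence is xru (length 3); the LCS DP confirms no longer common subsequence exists.

3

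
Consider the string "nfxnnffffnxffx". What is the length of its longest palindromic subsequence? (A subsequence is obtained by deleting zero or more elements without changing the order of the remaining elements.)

Using dp[i][j] = 2 + dp[i+1][j−1] if the ends match, else max(dp[i+1][j], dp[i][j−1]):
dp[1][14] = 10. A witness is fxnffffnxf at positions 2,3,4,6,7,8,9,10,11,13.

10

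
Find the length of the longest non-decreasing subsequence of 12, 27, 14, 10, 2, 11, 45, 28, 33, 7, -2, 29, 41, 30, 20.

One longest non-decreasing subsequence is 12, 27, 28, 33, 41 (positions 1,2,8,9,13), of length 5; no longer one exists.

5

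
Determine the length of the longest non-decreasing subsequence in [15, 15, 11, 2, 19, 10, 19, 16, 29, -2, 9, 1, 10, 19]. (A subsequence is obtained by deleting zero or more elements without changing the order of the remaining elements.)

One longest non-decreasing subsequence is 15, 15, 19, 19, 29 (positions 1,2,5,7,9), of length 5; no longer one exists.

5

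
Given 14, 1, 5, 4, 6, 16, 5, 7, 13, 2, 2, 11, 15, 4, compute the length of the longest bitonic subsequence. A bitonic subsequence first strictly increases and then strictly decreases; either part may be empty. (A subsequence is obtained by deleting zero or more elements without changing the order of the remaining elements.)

7

Let inc[i] be the LIS ending at i and dec[i] the longest strictly decreasing subsequence starting at i. inc = [1, 1, 2, 2, 3, 4, 3, 4, 5, 2, 2, 5, 6, 3], dec = [4, 1, 3, 2, 3, 4, 2, 2, 3, 1, 1, 2, 2, 1].
max_i inc[i]+dec[i]−1 = 7, with one witness 1, 5, 6, 16, 13, 11, 4.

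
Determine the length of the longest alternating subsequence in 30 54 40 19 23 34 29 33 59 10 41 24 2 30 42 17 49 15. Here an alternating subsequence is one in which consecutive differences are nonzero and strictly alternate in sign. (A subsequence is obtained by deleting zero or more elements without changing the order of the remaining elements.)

Track the best alternating length ending on an up-step vs a down-step at each position: up/down = 1/1, 2/1, 2/3, 1/3, 4/3, 4/3, 4/5, 6/5, 6/1, 1/7, 8/7, 8/9, 1/9, 10/9, 10/7, 10/11, 12/7, 10/13.
The maximum over both is 13; one such subsequence is 30, 54, 19, 34, 29, 33, 10, 41, 24, 30, 17, 49, 15.

13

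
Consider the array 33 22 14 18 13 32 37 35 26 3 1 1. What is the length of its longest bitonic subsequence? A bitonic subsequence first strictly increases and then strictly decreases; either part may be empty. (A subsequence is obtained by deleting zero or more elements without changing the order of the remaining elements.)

Let inc[i] be the LIS ending at i and dec[i] the longest strictly decreasing subsequence starting at i. inc = [1, 1, 1, 2, 1, 3, 4, 4, 3, 1, 1, 1], dec = [6, 5, 4, 4, 3, 4, 5, 4, 3, 2, 1, 1].
max_i inc[i]+dec[i]−1 = 8, with one witness 14, 18, 32, 37, 35, 26, 3, 1.

8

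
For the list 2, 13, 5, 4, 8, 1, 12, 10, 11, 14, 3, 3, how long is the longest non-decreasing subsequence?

6

Let dp[i] be the longest non-decreasing subsequence ending at position i. Then dp = [1, 2, 2, 2, 3, 1, 4, 4, 5, 6, 2, 3].
The maximum is 6; one witness is 2, 5, 8, 10, 11, 14 at positions 1,3,5,8,9,10.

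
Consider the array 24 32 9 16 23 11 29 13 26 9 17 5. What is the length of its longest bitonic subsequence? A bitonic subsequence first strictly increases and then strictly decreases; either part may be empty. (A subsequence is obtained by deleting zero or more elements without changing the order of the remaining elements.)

7

One longest bitonic subsequence is 9, 16, 23, 29, 26, 17, 5 (positions 3,4,5,7,9,11,12): it rises to 29 then falls. Length 7 is optimal.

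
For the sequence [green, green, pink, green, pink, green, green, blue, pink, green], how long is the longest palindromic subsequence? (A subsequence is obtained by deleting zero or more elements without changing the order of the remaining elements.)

One longest palindromic subsequence is green pink green green green pink green (positions 1,3,4,6,7,9,10); it reads the same forward and backward, and the interval DP gives dp[1][10] = 7.

7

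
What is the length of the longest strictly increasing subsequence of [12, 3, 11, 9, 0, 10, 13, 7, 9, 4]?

4

One longest increasing subsequence is 3, 9, 10, 13 (positions 2,4,6,7), of length 4; no longer one exists.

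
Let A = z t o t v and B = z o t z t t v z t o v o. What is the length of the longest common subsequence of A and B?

4

Backtracking the LCS table gives one alignment: z (A1,B8) → t (A2,B9) → o (A3,B10) → v (A5,B11).
So the longest common subsequence has length 4.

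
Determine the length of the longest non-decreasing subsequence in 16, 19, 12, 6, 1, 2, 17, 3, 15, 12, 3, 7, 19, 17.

Let dp[i] be the longest non-decreasing subsequence ending at position i. Then dp = [1, 2, 1, 1, 1, 2, 3, 3, 4, 4, 4, 5, 6, 6].
The maximum is 6; one witness is 1, 2, 3, 3, 7, 19 at positions 5,6,8,11,12,13.

6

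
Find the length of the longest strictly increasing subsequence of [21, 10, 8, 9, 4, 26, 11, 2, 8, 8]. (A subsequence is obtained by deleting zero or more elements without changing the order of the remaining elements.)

Let dp[i] be the longest increasing subsequence ending at position i. Then dp = [1, 1, 1, 2, 1, 3, 3, 1, 2, 2].
The maximum is 3; one witness is 8, 9, 26 at positions 3,4,6.

3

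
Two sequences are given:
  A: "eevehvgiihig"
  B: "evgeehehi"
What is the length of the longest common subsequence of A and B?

6

A longest common subsequence is eeehhi (length 6); the LCS DP confirms no longer common subsequence exists.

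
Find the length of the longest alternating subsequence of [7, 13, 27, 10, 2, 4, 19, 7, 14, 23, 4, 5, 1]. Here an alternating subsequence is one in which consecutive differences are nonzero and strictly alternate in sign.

9

Track the best alternating length ending on an up-step vs a down-step at each position: up/down = 1/1, 2/1, 2/1, 2/3, 1/3, 4/3, 4/3, 4/5, 6/5, 6/3, 4/7, 8/7, 1/9.
The maximum over both is 9; one such subsequence is 7, 13, 10, 19, 7, 14, 4, 5, 1.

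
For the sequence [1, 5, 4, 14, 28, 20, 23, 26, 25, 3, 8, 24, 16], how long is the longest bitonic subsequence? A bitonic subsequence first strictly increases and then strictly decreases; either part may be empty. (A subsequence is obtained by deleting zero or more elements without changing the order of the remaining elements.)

9

Let inc[i] be the LIS ending at i and dec[i] the longest strictly decreasing subsequence starting at i. inc = [1, 2, 2, 3, 4, 4, 5, 6, 6, 2, 3, 6, 4], dec = [1, 3, 2, 2, 5, 2, 2, 4, 3, 1, 1, 2, 1].
max_i inc[i]+dec[i]−1 = 9, with one witness 1, 5, 14, 20, 23, 26, 25, 24, 16.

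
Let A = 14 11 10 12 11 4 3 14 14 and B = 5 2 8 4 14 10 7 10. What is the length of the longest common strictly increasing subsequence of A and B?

A longest common strictly increasing subsequence is 4, 14 (length 2); it appears in order in both A and B, and no longer such subsequence exists.

2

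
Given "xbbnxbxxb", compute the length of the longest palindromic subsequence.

5

Using dp[i][j] = 2 + dp[i+1][j−1] if the ends match, else max(dp[i+1][j], dp[i][j−1]):
dp[1][9] = 5. A witness is bxxxb at positions 2,5,7,8,9.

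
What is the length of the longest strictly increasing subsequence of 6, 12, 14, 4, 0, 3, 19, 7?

Let dp[i] be the longest increasing subsequence ending at position i. Then dp = [1, 2, 3, 1, 1, 2, 4, 3].
The maximum is 4; one witness is 6, 12, 14, 19 at positions 1,2,3,7.

4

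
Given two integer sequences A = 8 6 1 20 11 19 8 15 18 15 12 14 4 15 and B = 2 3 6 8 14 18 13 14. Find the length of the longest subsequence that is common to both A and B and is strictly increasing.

3

For each value that appears in both, track the longest common increasing run ending there.
The best achievable length is 3; one witness is 6, 8, 14 (A-positions 2,7,12, B-positions 3,4,5).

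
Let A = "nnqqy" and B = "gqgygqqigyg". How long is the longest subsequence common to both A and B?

3

A longest common subsequence is qqy (length 3); the LCS DP confirms no longer common subsequence exists.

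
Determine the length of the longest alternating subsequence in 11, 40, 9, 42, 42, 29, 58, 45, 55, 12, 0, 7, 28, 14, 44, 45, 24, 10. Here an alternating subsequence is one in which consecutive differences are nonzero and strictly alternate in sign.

Track the best alternating length ending on an up-step vs a down-step at each position: up/down = 1/1, 2/1, 1/3, 4/1, 4/1, 4/5, 6/1, 6/7, 8/7, 4/9, 1/9, 10/9, 10/9, 10/11, 12/9, 12/9, 12/13, 10/13.
The maximum over both is 13; one such subsequence is 11, 40, 9, 42, 29, 58, 45, 55, 12, 28, 14, 44, 24.

13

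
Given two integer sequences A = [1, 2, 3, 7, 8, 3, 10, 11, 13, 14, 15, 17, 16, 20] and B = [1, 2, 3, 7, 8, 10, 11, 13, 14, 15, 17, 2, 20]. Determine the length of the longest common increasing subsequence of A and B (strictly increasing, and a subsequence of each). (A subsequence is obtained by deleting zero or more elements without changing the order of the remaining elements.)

A longest common strictly increasing subsequence is 1, 2, 3, 7, 8, 10, 11, 13, 14, 15, 17, 20 (length 12); it appears in order in both A and B, and no longer such subsequence exists.

12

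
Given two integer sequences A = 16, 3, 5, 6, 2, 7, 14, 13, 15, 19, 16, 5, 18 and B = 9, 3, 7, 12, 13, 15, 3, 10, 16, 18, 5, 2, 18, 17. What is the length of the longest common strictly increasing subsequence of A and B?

For each value that appears in both, track the longest common increasing run ending there.
The best achievable length is 6; one witness is 3, 7, 13, 15, 16, 18 (A-positions 2,6,8,9,11,13, B-positions 2,3,5,6,9,10).

6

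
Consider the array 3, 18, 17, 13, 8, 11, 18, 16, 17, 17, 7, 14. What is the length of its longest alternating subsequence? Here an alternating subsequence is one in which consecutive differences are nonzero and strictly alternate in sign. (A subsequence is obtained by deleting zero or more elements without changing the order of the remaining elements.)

8

Track the best alternating length ending on an up-step vs a down-step at each position: up/down = 1/1, 2/1, 2/3, 2/3, 2/3, 4/3, 4/1, 4/5, 6/5, 6/5, 2/7, 8/7.
The maximum over both is 8; one such subsequence is 3, 18, 17, 18, 16, 17, 7, 14.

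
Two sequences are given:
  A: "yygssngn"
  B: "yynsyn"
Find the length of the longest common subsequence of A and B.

4

A longest common subsequence is yysn (length 4); the LCS DP confirms no longer common subsequence exists.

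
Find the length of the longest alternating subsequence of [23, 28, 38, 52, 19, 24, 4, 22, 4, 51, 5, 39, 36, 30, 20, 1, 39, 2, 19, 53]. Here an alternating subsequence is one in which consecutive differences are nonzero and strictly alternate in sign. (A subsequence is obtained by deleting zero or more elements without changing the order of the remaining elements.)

14

Track the best alternating length ending on an up-step vs a down-step at each position: up/down = 1/1, 2/1, 2/1, 2/1, 1/3, 4/3, 1/5, 6/5, 1/7, 8/3, 8/9, 10/9, 10/11, 10/11, 10/11, 1/11, 12/9, 12/13, 14/13, 14/1.
The maximum over both is 14; one such subsequence is 23, 28, 19, 24, 4, 22, 4, 51, 5, 39, 36, 39, 2, 19.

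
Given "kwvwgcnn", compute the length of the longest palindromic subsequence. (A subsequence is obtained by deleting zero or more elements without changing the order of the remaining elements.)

Using dp[i][j] = 2 + dp[i+1][j−1] if the ends match, else max(dp[i+1][j], dp[i][j−1]):
dp[1][8] = 3. A witness is wvw at positions 2,3,4.

3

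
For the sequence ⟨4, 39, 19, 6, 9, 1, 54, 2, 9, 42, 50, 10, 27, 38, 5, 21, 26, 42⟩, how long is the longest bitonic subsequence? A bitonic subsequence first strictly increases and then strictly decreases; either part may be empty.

7

Let inc[i] be the LIS ending at i and dec[i] the longest strictly decreasing subsequence starting at i. inc = [1, 2, 2, 2, 3, 1, 4, 2, 3, 4, 5, 4, 5, 6, 3, 5, 6, 7], dec = [2, 4, 3, 2, 2, 1, 4, 1, 2, 3, 3, 2, 2, 2, 1, 1, 1, 1].
max_i inc[i]+dec[i]−1 = 7, with one witness 4, 6, 9, 54, 50, 38, 26.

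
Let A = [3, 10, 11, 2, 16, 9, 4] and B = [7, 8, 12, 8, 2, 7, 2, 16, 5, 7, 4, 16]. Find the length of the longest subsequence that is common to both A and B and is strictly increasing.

2

A longest common strictly increasing subsequence is 2, 16 (length 2); it appears in order in both A and B, and no longer such subsequence exists.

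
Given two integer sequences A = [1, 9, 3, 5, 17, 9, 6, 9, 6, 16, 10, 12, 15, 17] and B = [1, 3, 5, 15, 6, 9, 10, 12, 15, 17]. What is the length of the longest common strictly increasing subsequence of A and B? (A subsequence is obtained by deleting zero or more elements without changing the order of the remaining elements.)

9

For each value that appears in both, track the longest common increasing run ending there.
The best achievable length is 9; one witness is 1, 3, 5, 6, 9, 10, 12, 15, 17 (A-positions 1,3,4,7,8,11,12,13,14, B-positions 1,2,3,5,6,7,8,9,10).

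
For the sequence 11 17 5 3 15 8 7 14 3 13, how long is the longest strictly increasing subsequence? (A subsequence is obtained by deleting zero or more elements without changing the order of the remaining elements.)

3

Scanning left to right, the best length ending at each element is: 11→1, 17→2, 5→1, 3→1, 15→2, 8→2, 7→2, 14→3, 3→1, 13→3.
So the longest increasing subsequence has length 3, e.g. 5, 8, 14.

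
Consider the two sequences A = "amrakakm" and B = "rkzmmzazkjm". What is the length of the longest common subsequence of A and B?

A longest common subsequence is rkakm (length 5); the LCS DP confirms no longer common subsequence exists.

5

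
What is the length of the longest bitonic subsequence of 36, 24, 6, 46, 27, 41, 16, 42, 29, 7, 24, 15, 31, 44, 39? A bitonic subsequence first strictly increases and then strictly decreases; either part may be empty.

Let inc[i] be the LIS ending at i and dec[i] the longest strictly decreasing subsequence starting at i. inc = [1, 1, 1, 2, 2, 3, 2, 4, 3, 2, 3, 3, 4, 5, 5], dec = [4, 3, 1, 5, 3, 4, 2, 4, 3, 1, 2, 1, 1, 2, 1].
max_i inc[i]+dec[i]−1 = 7, with one witness 24, 27, 41, 42, 29, 24, 15.

7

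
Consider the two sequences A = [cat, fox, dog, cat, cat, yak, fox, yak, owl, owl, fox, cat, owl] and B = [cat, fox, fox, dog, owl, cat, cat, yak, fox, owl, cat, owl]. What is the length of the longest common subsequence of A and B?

10

Backtracking the LCS table gives one alignment: cat (A1,B1) → fox (A2,B3) → dog (A3,B4) → cat (A4,B6) → cat (A5,B7) → yak (A6,B8) → fox (A7,B9) → owl (A10,B10) → cat (A12,B11) → owl (A13,B12).
So the longest common subsequence has length 10.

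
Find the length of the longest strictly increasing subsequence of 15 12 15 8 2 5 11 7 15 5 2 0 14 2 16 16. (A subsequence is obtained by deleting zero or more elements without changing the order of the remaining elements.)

Scanning left to right, the best length ending at each element is: 15→1, 12→1, 15→2, 8→1, 2→1, 5→2, 11→3, 7→3, 15→4, 5→2, 2→1, 0→1, 14→4, 2→2, 16→5, 16→5.
So the longest increasing subsequence has length 5, e.g. 2, 5, 11, 15, 16.

5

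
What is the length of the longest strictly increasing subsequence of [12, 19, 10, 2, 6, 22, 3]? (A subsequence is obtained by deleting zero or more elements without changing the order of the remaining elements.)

3

Scanning left to right, the best length ending at each element is: 12→1, 19→2, 10→1, 2→1, 6→2, 22→3, 3→2.
So the longest increasing subsequence has length 3, e.g. 12, 19, 22.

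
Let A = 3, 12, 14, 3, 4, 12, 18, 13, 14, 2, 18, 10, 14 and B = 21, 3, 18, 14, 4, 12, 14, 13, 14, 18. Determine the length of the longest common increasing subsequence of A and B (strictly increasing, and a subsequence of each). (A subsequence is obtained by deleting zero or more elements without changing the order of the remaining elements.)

6

A longest common strictly increasing subsequence is 3, 4, 12, 13, 14, 18 (length 6); it appears in order in both A and B, and no longer such subsequence exists.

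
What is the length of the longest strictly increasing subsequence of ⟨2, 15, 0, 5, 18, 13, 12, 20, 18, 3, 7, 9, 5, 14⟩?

5

Let dp[i] be the longest increasing subsequence ending at position i. Then dp = [1, 2, 1, 2, 3, 3, 3, 4, 4, 2, 3, 4, 3, 5].
The maximum is 5; one witness is 2, 5, 7, 9, 14 at positions 1,4,11,12,14.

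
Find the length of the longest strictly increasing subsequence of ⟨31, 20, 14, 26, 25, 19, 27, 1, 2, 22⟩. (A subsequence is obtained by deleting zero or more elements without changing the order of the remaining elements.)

3

Scanning left to right, the best length ending at each element is: 31→1, 20→1, 14→1, 26→2, 25→2, 19→2, 27→3, 1→1, 2→2, 22→3.
So the longest increasing subsequence has length 3, e.g. 20, 26, 27.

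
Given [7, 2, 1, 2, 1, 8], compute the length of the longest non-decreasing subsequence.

Scanning left to right, the best length ending at each element is: 7→1, 2→1, 1→1, 2→2, 1→2, 8→3.
So the longest non-decreasing subsequence has length 3, e.g. 2, 2, 8.

3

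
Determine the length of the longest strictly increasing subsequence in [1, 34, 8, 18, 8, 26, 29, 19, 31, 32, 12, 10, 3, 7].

7

Scanning left to right, the best length ending at each element is: 1→1, 34→2, 8→2, 18→3, 8→2, 26→4, 29→5, 19→4, 31→6, 32→7, 12→3, 10→3, 3→2, 7→3.
So the longest increasing subsequence has length 7, e.g. 1, 8, 18, 26, 29, 31, 32.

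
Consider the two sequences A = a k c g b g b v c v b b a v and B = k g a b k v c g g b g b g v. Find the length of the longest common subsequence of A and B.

8

A longest common subsequence is akcgbgbv (length 8); the LCS DP confirms no longer common subsequence exists.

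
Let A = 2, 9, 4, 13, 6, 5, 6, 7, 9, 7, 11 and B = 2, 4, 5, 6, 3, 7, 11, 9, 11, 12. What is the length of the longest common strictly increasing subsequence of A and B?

7

A longest common strictly increasing subsequence is 2, 4, 5, 6, 7, 9, 11 (length 7); it appears in order in both A and B, and no longer such subsequence exists.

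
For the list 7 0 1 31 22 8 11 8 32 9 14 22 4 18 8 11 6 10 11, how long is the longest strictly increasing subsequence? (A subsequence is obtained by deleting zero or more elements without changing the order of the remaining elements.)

Let dp[i] be the longest increasing subsequence ending at position i. Then dp = [1, 1, 2, 3, 3, 3, 4, 3, 5, 4, 5, 6, 3, 6, 4, 5, 4, 5, 6].
The maximum is 6; one witness is 0, 1, 8, 11, 14, 22 at positions 2,3,6,7,11,12.

6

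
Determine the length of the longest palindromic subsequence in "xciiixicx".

8

Using dp[i][j] = 2 + dp[i+1][j−1] if the ends match, else max(dp[i+1][j], dp[i][j−1]):
dp[1][9] = 8. A witness is xciiiicx at positions 1,2,3,4,5,7,8,9.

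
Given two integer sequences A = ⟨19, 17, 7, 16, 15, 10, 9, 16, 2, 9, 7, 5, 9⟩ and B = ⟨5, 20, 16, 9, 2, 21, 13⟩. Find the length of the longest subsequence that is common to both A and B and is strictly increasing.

2

For each value that appears in both, track the longest common increasing run ending there.
The best achievable length is 2; one witness is 5, 9 (A-positions 12,13, B-positions 1,4).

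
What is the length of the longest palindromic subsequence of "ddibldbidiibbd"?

One longest palindromic subsequence is dbbiiibbd (positions 1,4,7,8,10,11,12,13,14); it reads the same forward and backward, and the interval DP gives dp[1][14] = 9.

9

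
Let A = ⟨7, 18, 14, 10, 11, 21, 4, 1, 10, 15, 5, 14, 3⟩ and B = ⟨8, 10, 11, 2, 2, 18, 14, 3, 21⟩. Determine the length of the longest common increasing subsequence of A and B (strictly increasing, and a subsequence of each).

3

For each value that appears in both, track the longest common increasing run ending there.
The best achievable length is 3; one witness is 10, 11, 14 (A-positions 4,5,12, B-positions 2,3,7).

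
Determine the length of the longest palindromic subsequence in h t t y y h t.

4

One longest palindromic subsequence is tyyt (positions 2,4,5,7); it reads the same forward and backward, and the interval DP gives dp[1][7] = 4.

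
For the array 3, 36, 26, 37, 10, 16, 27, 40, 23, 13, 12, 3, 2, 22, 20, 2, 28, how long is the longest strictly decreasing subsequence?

7

Let dp[i] be the longest decreasing subsequence ending at position i. Then dp = [1, 1, 2, 1, 3, 3, 2, 1, 3, 4, 5, 6, 7, 4, 5, 7, 2].
The maximum is 7; one witness is 36, 26, 16, 13, 12, 3, 2 at positions 2,3,6,10,11,12,13.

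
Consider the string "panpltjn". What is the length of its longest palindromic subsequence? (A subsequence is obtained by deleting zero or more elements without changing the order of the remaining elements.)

One longest palindromic subsequence is njn (positions 3,7,8); it reads the same forward and backward, and the interval DP gives dp[1][8] = 3.

3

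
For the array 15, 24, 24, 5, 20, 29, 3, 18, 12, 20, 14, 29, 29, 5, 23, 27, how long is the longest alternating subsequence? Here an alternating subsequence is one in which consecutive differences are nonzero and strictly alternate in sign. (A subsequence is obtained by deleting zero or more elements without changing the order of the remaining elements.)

A longest alternating subsequence is 15, 24, 5, 20, 3, 18, 12, 20, 14, 29, 5, 23 (positions 1,2,4,5,7,8,9,10,11,12,14,15); its 11 consecutive differences strictly alternate in sign, and length 12 is optimal.

12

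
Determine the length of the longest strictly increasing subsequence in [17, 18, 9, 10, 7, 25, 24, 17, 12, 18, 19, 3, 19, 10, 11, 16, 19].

5

Let dp[i] be the longest increasing subsequence ending at position i. Then dp = [1, 2, 1, 2, 1, 3, 3, 3, 3, 4, 5, 1, 5, 2, 3, 4, 5].
The maximum is 5; one witness is 9, 10, 17, 18, 19 at positions 3,4,8,10,11.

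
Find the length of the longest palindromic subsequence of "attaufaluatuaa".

9

Using dp[i][j] = 2 + dp[i+1][j−1] if the ends match, else max(dp[i+1][j], dp[i][j−1]):
dp[1][14] = 9. A witness is aauauauaa at positions 1,4,5,7,9,10,12,13,14.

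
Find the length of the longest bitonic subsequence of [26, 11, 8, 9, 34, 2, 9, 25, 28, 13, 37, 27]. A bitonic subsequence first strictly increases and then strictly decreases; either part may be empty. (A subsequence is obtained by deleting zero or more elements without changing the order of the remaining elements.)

One longest bitonic subsequence is 8, 9, 25, 28, 37, 27 (positions 3,4,8,9,11,12): it rises to 37 then falls. Length 6 is optimal.

6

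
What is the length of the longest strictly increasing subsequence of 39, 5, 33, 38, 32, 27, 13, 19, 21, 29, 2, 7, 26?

5

Let dp[i] be the longest increasing subsequence ending at position i. Then dp = [1, 1, 2, 3, 2, 2, 2, 3, 4, 5, 1, 2, 5].
The maximum is 5; one witness is 5, 13, 19, 21, 29 at positions 2,7,8,9,10.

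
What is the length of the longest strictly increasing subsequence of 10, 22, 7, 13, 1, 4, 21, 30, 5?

Scanning left to right, the best length ending at each element is: 10→1, 22→2, 7→1, 13→2, 1→1, 4→2, 21→3, 30→4, 5→3.
So the longest increasing subsequence has length 4, e.g. 10, 13, 21, 30.

4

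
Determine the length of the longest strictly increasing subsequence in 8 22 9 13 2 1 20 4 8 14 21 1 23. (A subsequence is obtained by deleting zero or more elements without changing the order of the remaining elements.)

One longest increasing subsequence is 8, 9, 13, 20, 21, 23 (positions 1,3,4,7,11,13), of length 6; no longer one exists.

6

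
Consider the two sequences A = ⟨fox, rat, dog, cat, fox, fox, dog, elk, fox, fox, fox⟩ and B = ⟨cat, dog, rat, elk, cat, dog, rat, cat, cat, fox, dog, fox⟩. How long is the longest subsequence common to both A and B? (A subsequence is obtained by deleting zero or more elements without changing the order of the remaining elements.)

6

A longest common subsequence is rat, dog, cat, fox, dog, fox (length 6); the LCS DP confirms no longer common subsequence exists.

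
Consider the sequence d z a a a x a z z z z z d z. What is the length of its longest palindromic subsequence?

Using dp[i][j] = 2 + dp[i+1][j−1] if the ends match, else max(dp[i+1][j], dp[i][j−1]):
dp[1][14] = 8. A witness is dzzzzzzd at positions 1,2,8,9,10,11,12,13.

8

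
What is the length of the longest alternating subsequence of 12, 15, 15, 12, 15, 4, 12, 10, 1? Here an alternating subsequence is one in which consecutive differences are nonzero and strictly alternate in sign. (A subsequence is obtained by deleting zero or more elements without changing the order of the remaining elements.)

A longest alternating subsequence is 12, 15, 12, 15, 4, 12, 10 (positions 1,2,4,5,6,7,8); its 6 consecutive differences strictly alternate in sign, and length 7 is optimal.

7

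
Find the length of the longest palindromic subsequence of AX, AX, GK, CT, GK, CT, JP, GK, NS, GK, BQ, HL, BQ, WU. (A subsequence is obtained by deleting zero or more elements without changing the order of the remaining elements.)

5

Using dp[i][j] = 2 + dp[i+1][j−1] if the ends match, else max(dp[i+1][j], dp[i][j−1]):
dp[1][14] = 5. A witness is GK GK JP GK GK at positions 3,5,7,8,10.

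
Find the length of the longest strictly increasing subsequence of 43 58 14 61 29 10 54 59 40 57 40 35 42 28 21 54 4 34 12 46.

One longest increasing subsequence is 14, 29, 40, 42, 54 (positions 3,5,9,13,16), of length 5; no longer one exists.

5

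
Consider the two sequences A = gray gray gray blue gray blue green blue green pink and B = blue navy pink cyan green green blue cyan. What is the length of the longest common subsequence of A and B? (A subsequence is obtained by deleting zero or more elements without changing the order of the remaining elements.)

Backtracking the LCS table gives one alignment: blue (A4,B1) → green (A7,B6) → blue (A8,B7).
So the longest common subsequence has length 3.

3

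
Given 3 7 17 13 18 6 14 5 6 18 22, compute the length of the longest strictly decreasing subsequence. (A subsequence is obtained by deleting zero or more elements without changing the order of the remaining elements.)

4

Let dp[i] be the longest decreasing subsequence ending at position i. Then dp = [1, 1, 1, 2, 1, 3, 2, 4, 3, 1, 1].
The maximum is 4; one witness is 17, 13, 6, 5 at positions 3,4,6,8.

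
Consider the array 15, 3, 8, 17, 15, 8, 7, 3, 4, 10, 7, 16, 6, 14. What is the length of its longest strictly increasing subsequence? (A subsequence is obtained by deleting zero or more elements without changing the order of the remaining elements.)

4

Let dp[i] be the longest increasing subsequence ending at position i. Then dp = [1, 1, 2, 3, 3, 2, 2, 1, 2, 3, 3, 4, 3, 4].
The maximum is 4; one witness is 3, 8, 15, 16 at positions 2,3,5,12.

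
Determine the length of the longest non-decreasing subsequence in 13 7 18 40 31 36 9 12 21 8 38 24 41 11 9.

6

One longest non-decreasing subsequence is 13, 18, 31, 36, 38, 41 (positions 1,3,5,6,11,13), of length 6; no longer one exists.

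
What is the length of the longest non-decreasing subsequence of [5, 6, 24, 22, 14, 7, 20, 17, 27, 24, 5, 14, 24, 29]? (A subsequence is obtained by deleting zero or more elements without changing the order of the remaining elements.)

Scanning left to right, the best length ending at each element is: 5→1, 6→2, 24→3, 22→3, 14→3, 7→3, 20→4, 17→4, 27→5, 24→5, 5→2, 14→4, 24→6, 29→7.
So the longest non-decreasing subsequence has length 7, e.g. 5, 6, 14, 20, 24, 24, 29.

7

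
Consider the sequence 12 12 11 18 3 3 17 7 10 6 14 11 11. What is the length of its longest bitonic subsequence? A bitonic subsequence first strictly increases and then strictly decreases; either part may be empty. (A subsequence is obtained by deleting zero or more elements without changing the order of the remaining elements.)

One longest bitonic subsequence is 12, 18, 17, 14, 11 (positions 1,4,7,11,13): it rises to 18 then falls. Length 5 is optimal.

5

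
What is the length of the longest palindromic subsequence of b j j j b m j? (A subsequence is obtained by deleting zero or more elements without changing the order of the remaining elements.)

5

Using dp[i][j] = 2 + dp[i+1][j−1] if the ends match, else max(dp[i+1][j], dp[i][j−1]):
dp[1][7] = 5. A witness is bjjjb at positions 1,2,3,4,5.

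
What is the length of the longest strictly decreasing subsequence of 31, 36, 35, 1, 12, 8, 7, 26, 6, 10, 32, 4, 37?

One longest decreasing subsequence is 36, 35, 12, 8, 7, 6, 4 (positions 2,3,5,6,7,9,12), of length 7; no longer one exists.

7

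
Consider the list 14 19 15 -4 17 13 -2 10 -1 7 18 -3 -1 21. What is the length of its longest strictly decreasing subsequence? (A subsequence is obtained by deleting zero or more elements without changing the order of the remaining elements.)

6

Let dp[i] be the longest decreasing subsequence ending at position i. Then dp = [1, 1, 2, 3, 2, 3, 4, 4, 5, 5, 2, 6, 6, 1].
The maximum is 6; one witness is 19, 15, 13, 10, -1, -3 at positions 2,3,6,8,9,12.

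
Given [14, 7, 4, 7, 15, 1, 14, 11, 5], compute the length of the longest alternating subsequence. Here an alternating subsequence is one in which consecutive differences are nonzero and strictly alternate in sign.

6

Track the best alternating length ending on an up-step vs a down-step at each position: up/down = 1/1, 1/2, 1/2, 3/2, 3/1, 1/4, 5/4, 5/6, 5/6.
The maximum over both is 6; one such subsequence is 14, 4, 7, 1, 14, 11.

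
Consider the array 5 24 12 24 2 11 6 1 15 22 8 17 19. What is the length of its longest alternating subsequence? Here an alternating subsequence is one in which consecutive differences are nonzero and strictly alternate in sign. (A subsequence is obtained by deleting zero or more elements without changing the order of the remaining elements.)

A longest alternating subsequence is 5, 24, 12, 24, 2, 11, 6, 15, 8, 17 (positions 1,2,3,4,5,6,7,9,11,12); its 9 consecutive differences strictly alternate in sign, and length 10 is optimal.

10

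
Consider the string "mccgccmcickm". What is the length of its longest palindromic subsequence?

Using dp[i][j] = 2 + dp[i+1][j−1] if the ends match, else max(dp[i+1][j], dp[i][j−1]):
dp[1][12] = 8. A witness is mccccccm at positions 1,2,3,5,6,8,10,12.

8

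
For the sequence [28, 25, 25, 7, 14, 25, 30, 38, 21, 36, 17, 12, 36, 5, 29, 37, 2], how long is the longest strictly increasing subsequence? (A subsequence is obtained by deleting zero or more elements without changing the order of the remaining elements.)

One longest increasing subsequence is 7, 14, 25, 30, 36, 37 (positions 4,5,6,7,10,16), of length 6; no longer one exists.

6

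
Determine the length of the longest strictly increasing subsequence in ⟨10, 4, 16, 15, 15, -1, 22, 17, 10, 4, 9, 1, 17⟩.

4

Let dp[i] be the longest increasing subsequence ending at position i. Then dp = [1, 1, 2, 2, 2, 1, 3, 3, 2, 2, 3, 2, 4].
The maximum is 4; one witness is -1, 4, 9, 17 at positions 6,10,11,13.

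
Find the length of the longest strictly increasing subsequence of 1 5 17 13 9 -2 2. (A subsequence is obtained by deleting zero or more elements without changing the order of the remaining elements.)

Let dp[i] be the longest increasing subsequence ending at position i. Then dp = [1, 2, 3, 3, 3, 1, 2].
The maximum is 3; one witness is 1, 5, 17 at positions 1,2,3.

3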